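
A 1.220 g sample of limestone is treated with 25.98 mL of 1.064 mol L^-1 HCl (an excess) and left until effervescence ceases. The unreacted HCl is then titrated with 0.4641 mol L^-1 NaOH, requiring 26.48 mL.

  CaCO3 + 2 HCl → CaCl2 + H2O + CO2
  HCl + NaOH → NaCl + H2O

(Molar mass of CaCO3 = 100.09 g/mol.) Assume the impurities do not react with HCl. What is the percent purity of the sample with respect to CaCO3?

62.98 %

n(HCl) added = 0.02598 × 1.064 = 0.02764 mol
n(NaOH) used in back-titration = 0.02648 × 0.4641 = 0.01229 mol
n(HCl) left over = 0.01229 mol (1:1 ratio)
n(HCl) consumed by analyte = 0.02764 − 0.01229 = 0.01535 mol
From the 1:2 ratio, n(CaCO3) = 1/2 × 0.01535 = 7.677 × 10^-3 mol
mass of CaCO3 = 7.677 × 10^-3 × 100.09 = 0.7684 g
% CaCO3 = 0.7684 / 1.220 × 100 = 62.98 %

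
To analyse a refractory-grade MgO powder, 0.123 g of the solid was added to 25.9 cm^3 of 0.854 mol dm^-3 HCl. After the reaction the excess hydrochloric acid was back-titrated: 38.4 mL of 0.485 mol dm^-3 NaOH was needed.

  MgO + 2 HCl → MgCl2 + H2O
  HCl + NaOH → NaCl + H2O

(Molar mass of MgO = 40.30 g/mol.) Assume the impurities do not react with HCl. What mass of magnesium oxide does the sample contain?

n(HCl) added = 0.0259 × 0.854 = 0.0221 mol
n(NaOH) used in back-titration = 0.0384 × 0.485 = 0.0186 mol
n(HCl) left over = 0.0186 mol (1:1 ratio)
n(HCl) consumed by analyte = 0.0221 − 0.0186 = 3.49 × 10^-3 mol
From the 1:2 ratio, n(MgO) = 1/2 × 3.49 × 10^-3 = 1.75 × 10^-3 mol
mass of MgO = 1.75 × 10^-3 × 40.30 = 0.0704 g

0.0704 g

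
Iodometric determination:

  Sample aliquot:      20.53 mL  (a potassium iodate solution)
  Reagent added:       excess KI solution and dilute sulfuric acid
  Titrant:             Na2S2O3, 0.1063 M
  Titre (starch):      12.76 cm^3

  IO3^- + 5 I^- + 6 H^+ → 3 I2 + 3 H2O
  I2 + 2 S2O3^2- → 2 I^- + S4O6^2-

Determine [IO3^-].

n(S2O3^2-) = 0.01276 × 0.1063 = 1.356 × 10^-3 mol
n(I2) = n(S2O3^2-)/2 = 6.782 × 10^-4 mol
From the 1:3 ratio, n(IO3^-) in the aliquot = 1/3 × 6.782 × 10^-4 = 2.261 × 10^-4 mol
[IO3^-] = 2.261 × 10^-4 / 0.02053 = 0.01101 mol/L

0.01101 M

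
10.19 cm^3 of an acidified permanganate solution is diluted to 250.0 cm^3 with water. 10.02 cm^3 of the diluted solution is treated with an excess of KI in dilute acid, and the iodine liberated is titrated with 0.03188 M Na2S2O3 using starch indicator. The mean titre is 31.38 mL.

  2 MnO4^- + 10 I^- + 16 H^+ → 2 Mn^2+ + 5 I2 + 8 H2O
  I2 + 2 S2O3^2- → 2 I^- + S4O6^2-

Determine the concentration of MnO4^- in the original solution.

0.4899 M

n(S2O3^2-) = 0.03138 × 0.03188 = 1.000 × 10^-3 mol
n(I2) = n(S2O3^2-)/2 = 5.002 × 10^-4 mol
From the 2:5 ratio, n(MnO4^-) in the aliquot = 2/5 × 5.002 × 10^-4 = 2.001 × 10^-4 mol
[MnO4^-]_dilute = 2.001 × 10^-4 / 0.01002 = 0.01997 mol/L
[MnO4^-]_original = 0.01997 × 250.0/10.19 = 0.4899 mol/L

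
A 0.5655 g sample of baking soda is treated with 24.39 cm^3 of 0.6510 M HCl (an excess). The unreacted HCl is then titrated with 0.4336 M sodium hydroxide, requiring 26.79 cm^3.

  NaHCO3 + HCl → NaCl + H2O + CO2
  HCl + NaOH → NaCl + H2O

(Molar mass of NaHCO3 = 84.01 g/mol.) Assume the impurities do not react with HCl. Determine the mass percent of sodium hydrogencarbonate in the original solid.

63.31 %

n(HCl) added = 0.02439 × 0.6510 = 0.01588 mol
n(NaOH) used in back-titration = 0.02679 × 0.4336 = 0.01162 mol
n(HCl) left over = 0.01162 mol (1:1 ratio)
n(HCl) consumed by analyte = 0.01588 − 0.01162 = 4.262 × 10^-3 mol
n(NaHCO3) = 4.262 × 10^-3 mol (1:1 ratio)
mass of NaHCO3 = 4.262 × 10^-3 × 84.01 = 0.3580 g
% NaHCO3 = 0.3580 / 0.5655 × 100 = 63.31 %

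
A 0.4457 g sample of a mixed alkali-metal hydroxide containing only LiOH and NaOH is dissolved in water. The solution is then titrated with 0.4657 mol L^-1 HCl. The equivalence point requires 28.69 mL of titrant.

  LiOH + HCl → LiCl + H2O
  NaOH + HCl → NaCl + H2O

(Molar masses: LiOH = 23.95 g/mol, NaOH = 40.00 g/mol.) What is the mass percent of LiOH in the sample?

29.71 %

n(HCl) = 0.02869 × 0.4657 = 0.01336 mol
Let x = n(LiOH), y = n(NaOH).
Titrant: 1x + 1y = 0.01336;  mass: 23.95x + 40.00y = 0.4457
Solving, x = 5.529 × 10^-3 mol, y = 7.832 × 10^-3 mol
mass of LiOH = 5.529 × 10^-3 × 23.95 = 0.1324 g
% LiOH = 0.1324 / 0.4457 × 100 = 29.71 %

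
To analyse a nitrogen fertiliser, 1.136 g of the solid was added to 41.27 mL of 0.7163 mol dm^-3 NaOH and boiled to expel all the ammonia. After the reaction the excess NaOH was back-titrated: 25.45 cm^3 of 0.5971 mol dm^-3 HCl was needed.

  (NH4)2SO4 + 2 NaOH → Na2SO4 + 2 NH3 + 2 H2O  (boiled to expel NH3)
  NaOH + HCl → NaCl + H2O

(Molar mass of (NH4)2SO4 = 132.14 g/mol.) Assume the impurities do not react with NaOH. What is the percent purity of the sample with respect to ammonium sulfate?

83.55 %

n(NaOH) added = 0.04127 × 0.7163 = 0.02956 mol
n(HCl) used in back-titration = 0.02545 × 0.5971 = 0.01520 mol
n(NaOH) left over = 0.01520 mol (1:1 ratio)
n(NaOH) consumed by analyte = 0.02956 − 0.01520 = 0.01437 mol
From the 1:2 ratio, n((NH4)2SO4) = 1/2 × 0.01437 = 7.183 × 10^-3 mol
mass of (NH4)2SO4 = 7.183 × 10^-3 × 132.14 = 0.9491 g
% (NH4)2SO4 = 0.9491 / 1.136 × 100 = 83.55 %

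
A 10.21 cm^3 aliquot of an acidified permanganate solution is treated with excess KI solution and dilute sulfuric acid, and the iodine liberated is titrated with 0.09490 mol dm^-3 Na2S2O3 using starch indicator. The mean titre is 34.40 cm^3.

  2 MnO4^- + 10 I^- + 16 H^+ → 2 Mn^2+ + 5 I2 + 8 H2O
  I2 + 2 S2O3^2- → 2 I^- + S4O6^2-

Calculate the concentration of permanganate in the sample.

0.06395 mol/L

n(S2O3^2-) = 0.03440 × 0.09490 = 3.265 × 10^-3 mol
n(I2) = n(S2O3^2-)/2 = 1.632 × 10^-3 mol
From the 2:5 ratio, n(MnO4^-) in the aliquot = 2/5 × 1.632 × 10^-3 = 6.529 × 10^-4 mol
[MnO4^-] = 6.529 × 10^-4 / 0.01021 = 0.06395 mol/L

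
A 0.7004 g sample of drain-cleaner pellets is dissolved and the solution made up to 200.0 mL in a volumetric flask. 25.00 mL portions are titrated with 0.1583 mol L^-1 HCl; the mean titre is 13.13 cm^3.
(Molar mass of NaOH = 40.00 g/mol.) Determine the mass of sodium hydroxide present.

NaOH + HCl → NaCl + H2O
n(HCl) per titration = 0.01313 × 0.1583 = 2.078 × 10^-3 mol
n(NaOH) in each aliquot = 2.078 × 10^-3 mol (1:1 ratio)
n(NaOH) in the whole flask = 2.078 × 10^-3 × 200.0/25.00 = 0.01663 mol
mass of NaOH = 0.01663 × 40.00 = 0.6651 g

0.6651 g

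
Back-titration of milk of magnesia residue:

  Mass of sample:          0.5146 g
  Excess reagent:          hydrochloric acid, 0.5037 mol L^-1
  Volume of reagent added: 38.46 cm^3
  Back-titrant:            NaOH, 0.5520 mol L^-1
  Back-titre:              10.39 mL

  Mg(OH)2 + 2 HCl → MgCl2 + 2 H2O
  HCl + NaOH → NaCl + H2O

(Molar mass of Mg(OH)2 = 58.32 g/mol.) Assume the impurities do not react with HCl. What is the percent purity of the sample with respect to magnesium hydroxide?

77.27 %

n(HCl) added = 0.03846 × 0.5037 = 0.01937 mol
n(NaOH) used in back-titration = 0.01039 × 0.5520 = 5.735 × 10^-3 mol
n(HCl) left over = 5.735 × 10^-3 mol (1:1 ratio)
n(HCl) consumed by analyte = 0.01937 − 5.735 × 10^-3 = 0.01364 mol
From the 1:2 ratio, n(Mg(OH)2) = 1/2 × 0.01364 = 6.819 × 10^-3 mol
mass of Mg(OH)2 = 6.819 × 10^-3 × 58.32 = 0.3977 g
% Mg(OH)2 = 0.3977 / 0.5146 × 100 = 77.27 %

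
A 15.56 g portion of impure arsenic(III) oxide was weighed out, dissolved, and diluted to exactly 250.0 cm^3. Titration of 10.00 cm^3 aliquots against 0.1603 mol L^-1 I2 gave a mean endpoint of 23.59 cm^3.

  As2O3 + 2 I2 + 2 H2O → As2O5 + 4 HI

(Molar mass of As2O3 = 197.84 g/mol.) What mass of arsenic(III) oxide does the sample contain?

9.352 g

n(I2) per titration = 0.02359 × 0.1603 = 3.781 × 10^-3 mol
From the 1:2 ratio, n(As2O3) in each aliquot = 1/2 × 3.781 × 10^-3 = 1.891 × 10^-3 mol
n(As2O3) in the whole flask = 1.891 × 10^-3 × 250.0/10.00 = 0.04727 mol
mass of As2O3 = 0.04727 × 197.84 = 9.352 g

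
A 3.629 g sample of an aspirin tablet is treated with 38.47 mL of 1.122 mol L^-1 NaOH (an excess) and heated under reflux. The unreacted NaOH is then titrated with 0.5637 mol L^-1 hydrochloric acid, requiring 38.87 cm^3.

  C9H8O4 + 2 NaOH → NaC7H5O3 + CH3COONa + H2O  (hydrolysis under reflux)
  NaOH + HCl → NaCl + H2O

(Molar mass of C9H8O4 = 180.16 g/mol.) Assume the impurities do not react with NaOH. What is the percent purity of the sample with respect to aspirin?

n(NaOH) added = 0.03847 × 1.122 = 0.04316 mol
n(HCl) used in back-titration = 0.03887 × 0.5637 = 0.02191 mol
n(NaOH) left over = 0.02191 mol (1:1 ratio)
n(NaOH) consumed by analyte = 0.04316 − 0.02191 = 0.02125 mol
From the 1:2 ratio, n(C9H8O4) = 1/2 × 0.02125 = 0.01063 mol
mass of C9H8O4 = 0.01063 × 180.16 = 1.914 g
% C9H8O4 = 1.914 / 3.629 × 100 = 52.75 %

52.75 %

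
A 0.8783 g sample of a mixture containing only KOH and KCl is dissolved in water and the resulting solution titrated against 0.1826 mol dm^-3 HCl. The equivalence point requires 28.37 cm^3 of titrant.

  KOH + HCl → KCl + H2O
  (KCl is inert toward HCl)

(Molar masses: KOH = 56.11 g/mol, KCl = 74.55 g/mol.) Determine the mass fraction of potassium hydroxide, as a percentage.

33.09 %

n(HCl) = 0.02837 × 0.1826 = 5.180 × 10^-3 mol
Let x = n(KOH), y = n(KCl).
Titrant: 1x = 5.180 × 10^-3;  mass: 56.11x + 74.55y = 0.8783
Solving, x = 5.180 × 10^-3 mol, y = 7.882 × 10^-3 mol
mass of KOH = 5.180 × 10^-3 × 56.11 = 0.2907 g
% KOH = 0.2907 / 0.8783 × 100 = 33.09 %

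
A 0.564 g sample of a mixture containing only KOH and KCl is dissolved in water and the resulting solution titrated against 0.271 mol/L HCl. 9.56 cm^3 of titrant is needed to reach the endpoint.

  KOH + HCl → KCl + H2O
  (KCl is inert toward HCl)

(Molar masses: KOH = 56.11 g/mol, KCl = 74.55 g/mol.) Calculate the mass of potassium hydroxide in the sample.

n(HCl) = 0.00956 × 0.271 = 2.59 × 10^-3 mol
Let x = n(KOH), y = n(KCl).
Titrant: 1x = 2.59 × 10^-3;  mass: 56.11x + 74.55y = 0.564
Solving, x = 2.59 × 10^-3 mol, y = 5.62 × 10^-3 mol
mass of KOH = 2.59 × 10^-3 × 56.11 = 0.145 g

0.145 g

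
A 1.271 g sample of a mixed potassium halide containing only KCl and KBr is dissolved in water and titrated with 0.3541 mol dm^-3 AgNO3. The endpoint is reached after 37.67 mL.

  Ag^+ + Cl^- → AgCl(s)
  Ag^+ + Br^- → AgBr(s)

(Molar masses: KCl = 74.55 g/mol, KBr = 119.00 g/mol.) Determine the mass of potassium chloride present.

0.5305 g

n(AgNO3) = 0.03767 × 0.3541 = 0.01334 mol
Let x = n(KCl), y = n(KBr).
Titrant: 1x + 1y = 0.01334;  mass: 74.55x + 119.00y = 1.271
Solving, x = 7.117 × 10^-3 mol, y = 6.222 × 10^-3 mol
mass of KCl = 7.117 × 10^-3 × 74.55 = 0.5305 g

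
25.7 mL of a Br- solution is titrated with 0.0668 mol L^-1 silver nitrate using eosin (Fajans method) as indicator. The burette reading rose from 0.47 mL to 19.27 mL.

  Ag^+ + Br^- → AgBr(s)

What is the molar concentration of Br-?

n(AgNO3) = 0.0188 L × 0.0668 mol/L = 1.26 × 10^-3 mol
n(Br-) = 1.26 × 10^-3 mol (1:1 mole ratio)
[Br-] = 1.26 × 10^-3 mol / 0.0257 L = 0.0489 mol/L

0.0489 mol/L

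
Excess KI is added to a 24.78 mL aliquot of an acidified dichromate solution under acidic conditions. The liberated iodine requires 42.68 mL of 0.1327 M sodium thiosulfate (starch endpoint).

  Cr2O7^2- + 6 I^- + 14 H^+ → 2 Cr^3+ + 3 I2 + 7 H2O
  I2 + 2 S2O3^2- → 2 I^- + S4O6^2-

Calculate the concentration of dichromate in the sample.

n(S2O3^2-) = 0.04268 × 0.1327 = 5.664 × 10^-3 mol
n(I2) = n(S2O3^2-)/2 = 2.832 × 10^-3 mol
From the 1:3 ratio, n(Cr2O7^2-) in the aliquot = 1/3 × 2.832 × 10^-3 = 9.439 × 10^-4 mol
[Cr2O7^2-] = 9.439 × 10^-4 / 0.02478 = 0.03809 mol/L

0.03809 M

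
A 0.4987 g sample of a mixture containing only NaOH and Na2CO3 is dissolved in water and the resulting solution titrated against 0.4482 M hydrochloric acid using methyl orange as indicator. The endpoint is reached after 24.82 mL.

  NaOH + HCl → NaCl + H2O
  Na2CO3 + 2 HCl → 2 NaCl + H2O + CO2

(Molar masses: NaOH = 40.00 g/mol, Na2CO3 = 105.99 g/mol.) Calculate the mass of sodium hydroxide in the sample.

n(HCl) = 0.02482 × 0.4482 = 0.01112 mol
Let x = n(NaOH), y = n(Na2CO3).
Titrant: 1x + 2y = 0.01112;  mass: 40.00x + 105.99y = 0.4987
Solving, x = 6.990 × 10^-3 mol, y = 2.067 × 10^-3 mol
mass of NaOH = 6.990 × 10^-3 × 40.00 = 0.2796 g

0.2796 g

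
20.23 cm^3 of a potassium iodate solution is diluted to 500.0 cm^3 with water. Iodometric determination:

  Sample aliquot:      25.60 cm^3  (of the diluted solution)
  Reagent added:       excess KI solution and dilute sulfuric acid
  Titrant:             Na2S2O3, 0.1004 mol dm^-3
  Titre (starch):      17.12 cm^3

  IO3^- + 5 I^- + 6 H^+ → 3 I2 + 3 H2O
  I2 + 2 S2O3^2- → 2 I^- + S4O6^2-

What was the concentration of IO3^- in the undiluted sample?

0.2766 mol/L

n(S2O3^2-) = 0.01712 × 0.1004 = 1.719 × 10^-3 mol
n(I2) = n(S2O3^2-)/2 = 8.594 × 10^-4 mol
From the 1:3 ratio, n(IO3^-) in the aliquot = 1/3 × 8.594 × 10^-4 = 2.865 × 10^-4 mol
[IO3^-]_dilute = 2.865 × 10^-4 / 0.02560 = 0.01119 mol/L
[IO3^-]_original = 0.01119 × 500.0/20.23 = 0.2766 mol/L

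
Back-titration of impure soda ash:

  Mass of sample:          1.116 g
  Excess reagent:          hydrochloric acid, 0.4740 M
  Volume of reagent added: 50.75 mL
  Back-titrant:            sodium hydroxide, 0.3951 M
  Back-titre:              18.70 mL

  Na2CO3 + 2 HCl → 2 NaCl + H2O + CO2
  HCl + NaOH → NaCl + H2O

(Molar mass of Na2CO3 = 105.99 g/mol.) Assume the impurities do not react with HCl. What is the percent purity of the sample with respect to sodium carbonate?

n(HCl) added = 0.05075 × 0.4740 = 0.02406 mol
n(NaOH) used in back-titration = 0.01870 × 0.3951 = 7.388 × 10^-3 mol
n(HCl) left over = 7.388 × 10^-3 mol (1:1 ratio)
n(HCl) consumed by analyte = 0.02406 − 7.388 × 10^-3 = 0.01667 mol
From the 1:2 ratio, n(Na2CO3) = 1/2 × 0.01667 = 8.334 × 10^-3 mol
mass of Na2CO3 = 8.334 × 10^-3 × 105.99 = 0.8833 g
% Na2CO3 = 0.8833 / 1.116 × 100 = 79.15 %

79.15 %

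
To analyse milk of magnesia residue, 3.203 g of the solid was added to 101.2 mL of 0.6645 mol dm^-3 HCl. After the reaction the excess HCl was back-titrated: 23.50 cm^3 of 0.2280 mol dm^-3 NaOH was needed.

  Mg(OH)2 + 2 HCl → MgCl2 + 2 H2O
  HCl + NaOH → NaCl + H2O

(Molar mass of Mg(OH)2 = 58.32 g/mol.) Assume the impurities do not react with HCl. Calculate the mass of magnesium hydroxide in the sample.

1.805 g

n(HCl) added = 0.1012 × 0.6645 = 0.06725 mol
n(NaOH) used in back-titration = 0.02350 × 0.2280 = 5.358 × 10^-3 mol
n(HCl) left over = 5.358 × 10^-3 mol (1:1 ratio)
n(HCl) consumed by analyte = 0.06725 − 5.358 × 10^-3 = 0.06189 mol
From the 1:2 ratio, n(Mg(OH)2) = 1/2 × 0.06189 = 0.03094 mol
mass of Mg(OH)2 = 0.03094 × 58.32 = 1.805 g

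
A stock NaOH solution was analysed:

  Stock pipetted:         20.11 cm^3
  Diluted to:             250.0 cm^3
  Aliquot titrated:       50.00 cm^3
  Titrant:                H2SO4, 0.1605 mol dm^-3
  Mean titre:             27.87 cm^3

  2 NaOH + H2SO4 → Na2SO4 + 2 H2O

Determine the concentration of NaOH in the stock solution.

n(H2SO4) = 0.02787 × 0.1605 = 4.473 × 10^-3 mol
From the 2:1 ratio, n(NaOH) in the aliquot = 2/1 × 4.473 × 10^-3 = 8.946 × 10^-3 mol
[NaOH]_dilute = 8.946 × 10^-3 / 0.05000 = 0.1789 mol/L
Dilution factor = 250.0 / 20.11 = 12.43
[NaOH]_stock = 0.1789 × 12.43 = 2.224 mol/L

2.224 mol/L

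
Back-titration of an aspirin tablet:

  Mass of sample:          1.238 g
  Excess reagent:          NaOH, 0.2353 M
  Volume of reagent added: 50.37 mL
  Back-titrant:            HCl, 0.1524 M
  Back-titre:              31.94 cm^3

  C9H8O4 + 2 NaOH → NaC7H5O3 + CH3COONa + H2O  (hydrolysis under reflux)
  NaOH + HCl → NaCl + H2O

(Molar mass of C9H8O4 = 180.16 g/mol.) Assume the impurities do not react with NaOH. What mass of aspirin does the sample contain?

n(NaOH) added = 0.05037 × 0.2353 = 0.01185 mol
n(HCl) used in back-titration = 0.03194 × 0.1524 = 4.868 × 10^-3 mol
n(NaOH) left over = 4.868 × 10^-3 mol (1:1 ratio)
n(NaOH) consumed by analyte = 0.01185 − 4.868 × 10^-3 = 6.984 × 10^-3 mol
From the 1:2 ratio, n(C9H8O4) = 1/2 × 6.984 × 10^-3 = 3.492 × 10^-3 mol
mass of C9H8O4 = 3.492 × 10^-3 × 180.16 = 0.6292 g

0.6292 g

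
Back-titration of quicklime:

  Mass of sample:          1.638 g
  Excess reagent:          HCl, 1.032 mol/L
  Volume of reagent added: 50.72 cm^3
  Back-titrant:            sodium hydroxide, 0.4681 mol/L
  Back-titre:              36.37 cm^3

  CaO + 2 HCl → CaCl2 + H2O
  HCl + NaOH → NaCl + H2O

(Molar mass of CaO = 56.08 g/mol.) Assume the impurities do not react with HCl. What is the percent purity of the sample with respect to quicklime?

60.46 %

n(HCl) added = 0.05072 × 1.032 = 0.05234 mol
n(NaOH) used in back-titration = 0.03637 × 0.4681 = 0.01702 mol
n(HCl) left over = 0.01702 mol (1:1 ratio)
n(HCl) consumed by analyte = 0.05234 − 0.01702 = 0.03532 mol
From the 1:2 ratio, n(CaO) = 1/2 × 0.03532 = 0.01766 mol
mass of CaO = 0.01766 × 56.08 = 0.9903 g
% CaO = 0.9903 / 1.638 × 100 = 60.46 %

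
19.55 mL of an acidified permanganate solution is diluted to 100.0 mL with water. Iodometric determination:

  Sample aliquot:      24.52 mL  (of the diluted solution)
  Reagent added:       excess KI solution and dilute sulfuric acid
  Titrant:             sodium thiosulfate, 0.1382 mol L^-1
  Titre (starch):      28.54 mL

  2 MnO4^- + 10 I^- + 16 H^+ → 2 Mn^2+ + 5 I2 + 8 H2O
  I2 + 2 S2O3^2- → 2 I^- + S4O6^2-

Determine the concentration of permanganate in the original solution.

n(S2O3^2-) = 0.02854 × 0.1382 = 3.944 × 10^-3 mol
n(I2) = n(S2O3^2-)/2 = 1.972 × 10^-3 mol
From the 2:5 ratio, n(MnO4^-) in the aliquot = 2/5 × 1.972 × 10^-3 = 7.888 × 10^-4 mol
[MnO4^-]_dilute = 7.888 × 10^-4 / 0.02452 = 0.03217 mol/L
[MnO4^-]_original = 0.03217 × 100.0/19.55 = 0.1646 mol/L

0.1646 mol/L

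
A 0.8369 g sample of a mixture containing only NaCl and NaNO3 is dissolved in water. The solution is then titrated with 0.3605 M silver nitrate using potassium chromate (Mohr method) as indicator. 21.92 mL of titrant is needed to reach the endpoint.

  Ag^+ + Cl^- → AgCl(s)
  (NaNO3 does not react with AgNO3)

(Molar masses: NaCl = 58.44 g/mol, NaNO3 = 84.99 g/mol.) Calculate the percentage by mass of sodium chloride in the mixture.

55.18 %

n(AgNO3) = 0.02192 × 0.3605 = 7.902 × 10^-3 mol
Let x = n(NaCl), y = n(NaNO3).
Titrant: 1x = 7.902 × 10^-3;  mass: 58.44x + 84.99y = 0.8369
Solving, x = 7.902 × 10^-3 mol, y = 4.413 × 10^-3 mol
mass of NaCl = 7.902 × 10^-3 × 58.44 = 0.4618 g
% NaCl = 0.4618 / 0.8369 × 100 = 55.18 %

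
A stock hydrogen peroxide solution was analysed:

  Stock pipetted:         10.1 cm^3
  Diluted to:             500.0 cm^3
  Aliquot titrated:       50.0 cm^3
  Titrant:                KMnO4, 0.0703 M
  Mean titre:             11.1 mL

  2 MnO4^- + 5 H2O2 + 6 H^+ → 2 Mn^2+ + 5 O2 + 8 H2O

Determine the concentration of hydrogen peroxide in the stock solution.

n(KMnO4) = 0.0111 × 0.0703 = 7.80 × 10^-4 mol
From the 5:2 ratio, n(H2O2) in the aliquot = 5/2 × 7.80 × 10^-4 = 1.95 × 10^-3 mol
[H2O2]_dilute = 1.95 × 10^-3 / 0.0500 = 0.0390 mol/L
Dilution factor = 500.0 / 10.1 = 49.50
[H2O2]_stock = 0.0390 × 49.50 = 1.93 mol/L

1.93 M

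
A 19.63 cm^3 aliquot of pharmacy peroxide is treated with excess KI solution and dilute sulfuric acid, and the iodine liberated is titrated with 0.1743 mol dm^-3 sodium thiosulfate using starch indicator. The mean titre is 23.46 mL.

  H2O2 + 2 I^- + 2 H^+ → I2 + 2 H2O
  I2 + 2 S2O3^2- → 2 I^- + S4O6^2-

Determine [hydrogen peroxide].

0.1042 mol/L

n(S2O3^2-) = 0.02346 × 0.1743 = 4.089 × 10^-3 mol
n(I2) = n(S2O3^2-)/2 = 2.045 × 10^-3 mol
n(H2O2) in the aliquot = 2.045 × 10^-3 mol (1:1 ratio)
[H2O2] = 2.045 × 10^-3 / 0.01963 = 0.1042 mol/L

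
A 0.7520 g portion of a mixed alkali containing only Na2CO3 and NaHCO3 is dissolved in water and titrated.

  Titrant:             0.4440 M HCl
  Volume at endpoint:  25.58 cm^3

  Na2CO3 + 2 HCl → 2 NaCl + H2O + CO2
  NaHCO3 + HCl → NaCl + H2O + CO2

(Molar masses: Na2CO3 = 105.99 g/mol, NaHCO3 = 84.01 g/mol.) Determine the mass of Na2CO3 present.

n(HCl) = 0.02558 × 0.4440 = 0.01136 mol
Let x = n(Na2CO3), y = n(NaHCO3).
Titrant: 2x + 1y = 0.01136;  mass: 105.99x + 84.01y = 0.7520
Solving, x = 3.259 × 10^-3 mol, y = 4.840 × 10^-3 mol
mass of Na2CO3 = 3.259 × 10^-3 × 105.99 = 0.3454 g

0.3454 g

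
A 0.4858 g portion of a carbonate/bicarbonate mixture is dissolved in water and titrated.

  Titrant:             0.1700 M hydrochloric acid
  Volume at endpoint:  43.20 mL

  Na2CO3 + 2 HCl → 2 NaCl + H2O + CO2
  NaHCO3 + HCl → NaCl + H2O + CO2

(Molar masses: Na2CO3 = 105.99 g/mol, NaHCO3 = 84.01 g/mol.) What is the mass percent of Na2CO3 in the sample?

46.14 %

n(HCl) = 0.04320 × 0.1700 = 7.344 × 10^-3 mol
Let x = n(Na2CO3), y = n(NaHCO3).
Titrant: 2x + 1y = 7.344 × 10^-3;  mass: 105.99x + 84.01y = 0.4858
Solving, x = 2.115 × 10^-3 mol, y = 3.115 × 10^-3 mol
mass of Na2CO3 = 2.115 × 10^-3 × 105.99 = 0.2241 g
% Na2CO3 = 0.2241 / 0.4858 × 100 = 46.14 %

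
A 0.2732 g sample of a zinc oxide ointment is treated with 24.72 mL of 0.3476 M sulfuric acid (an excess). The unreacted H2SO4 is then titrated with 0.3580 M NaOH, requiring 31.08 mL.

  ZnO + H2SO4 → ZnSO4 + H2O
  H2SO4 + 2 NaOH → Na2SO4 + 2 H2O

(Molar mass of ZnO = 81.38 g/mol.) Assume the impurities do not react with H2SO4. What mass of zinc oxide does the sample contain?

0.2465 g

n(H2SO4) added = 0.02472 × 0.3476 = 8.593 × 10^-3 mol
n(NaOH) used in back-titration = 0.03108 × 0.3580 = 0.01113 mol
From the 1:2 ratio, n(H2SO4) left over = 1/2 × 0.01113 = 5.563 × 10^-3 mol
n(H2SO4) consumed by analyte = 8.593 × 10^-3 − 5.563 × 10^-3 = 3.029 × 10^-3 mol
n(ZnO) = 3.029 × 10^-3 mol (1:1 ratio)
mass of ZnO = 3.029 × 10^-3 × 81.38 = 0.2465 g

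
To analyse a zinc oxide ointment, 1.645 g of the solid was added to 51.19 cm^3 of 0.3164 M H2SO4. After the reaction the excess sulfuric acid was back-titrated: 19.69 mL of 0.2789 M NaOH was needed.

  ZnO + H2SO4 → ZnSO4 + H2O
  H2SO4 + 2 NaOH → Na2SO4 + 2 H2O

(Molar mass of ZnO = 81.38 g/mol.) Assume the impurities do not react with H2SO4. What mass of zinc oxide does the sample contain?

n(H2SO4) added = 0.05119 × 0.3164 = 0.01620 mol
n(NaOH) used in back-titration = 0.01969 × 0.2789 = 5.492 × 10^-3 mol
From the 1:2 ratio, n(H2SO4) left over = 1/2 × 5.492 × 10^-3 = 2.746 × 10^-3 mol
n(H2SO4) consumed by analyte = 0.01620 − 2.746 × 10^-3 = 0.01345 mol
n(ZnO) = 0.01345 mol (1:1 ratio)
mass of ZnO = 0.01345 × 81.38 = 1.095 g

1.095 g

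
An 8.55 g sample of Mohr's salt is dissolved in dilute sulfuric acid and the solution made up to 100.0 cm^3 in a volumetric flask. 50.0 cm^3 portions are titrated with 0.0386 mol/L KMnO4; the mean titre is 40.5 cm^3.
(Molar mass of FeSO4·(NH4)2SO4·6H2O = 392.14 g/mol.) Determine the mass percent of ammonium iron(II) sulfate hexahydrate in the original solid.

71.7 %

MnO4^- + 5 Fe^2+ + 8 H^+ → Mn^2+ + 5 Fe^3+ + 4 H2O
n(KMnO4) per titration = 0.0405 × 0.0386 = 1.56 × 10^-3 mol
From the 5:1 ratio, n(FeSO4·(NH4)2SO4·6H2O) in each aliquot = 5/1 × 1.56 × 10^-3 = 7.82 × 10^-3 mol
n(FeSO4·(NH4)2SO4·6H2O) in the whole flask = 7.82 × 10^-3 × 100.0/50.0 = 0.0156 mol
mass of FeSO4·(NH4)2SO4·6H2O = 0.0156 × 392.14 = 6.13 g
% FeSO4·(NH4)2SO4·6H2O = 6.13 / 8.55 × 100 = 71.7 %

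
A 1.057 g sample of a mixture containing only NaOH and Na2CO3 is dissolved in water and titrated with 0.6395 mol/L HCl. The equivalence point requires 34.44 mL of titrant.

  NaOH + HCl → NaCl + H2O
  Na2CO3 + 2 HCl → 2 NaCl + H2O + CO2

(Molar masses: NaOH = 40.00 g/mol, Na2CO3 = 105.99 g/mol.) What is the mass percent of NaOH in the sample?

32.09 %

n(HCl) = 0.03444 × 0.6395 = 0.02202 mol
Let x = n(NaOH), y = n(Na2CO3).
Titrant: 1x + 2y = 0.02202;  mass: 40.00x + 105.99y = 1.057
Solving, x = 8.479 × 10^-3 mol, y = 6.773 × 10^-3 mol
mass of NaOH = 8.479 × 10^-3 × 40.00 = 0.3392 g
% NaOH = 0.3392 / 1.057 × 100 = 32.09 %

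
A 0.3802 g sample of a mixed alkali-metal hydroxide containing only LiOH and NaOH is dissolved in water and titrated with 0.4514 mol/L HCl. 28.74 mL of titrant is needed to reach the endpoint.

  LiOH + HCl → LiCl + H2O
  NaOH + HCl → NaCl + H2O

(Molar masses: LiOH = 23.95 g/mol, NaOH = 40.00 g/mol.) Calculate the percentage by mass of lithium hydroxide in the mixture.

54.45 %

n(HCl) = 0.02874 × 0.4514 = 0.01297 mol
Let x = n(LiOH), y = n(NaOH).
Titrant: 1x + 1y = 0.01297;  mass: 23.95x + 40.00y = 0.3802
Solving, x = 8.644 × 10^-3 mol, y = 4.330 × 10^-3 mol
mass of LiOH = 8.644 × 10^-3 × 23.95 = 0.2070 g
% LiOH = 0.2070 / 0.3802 × 100 = 54.45 %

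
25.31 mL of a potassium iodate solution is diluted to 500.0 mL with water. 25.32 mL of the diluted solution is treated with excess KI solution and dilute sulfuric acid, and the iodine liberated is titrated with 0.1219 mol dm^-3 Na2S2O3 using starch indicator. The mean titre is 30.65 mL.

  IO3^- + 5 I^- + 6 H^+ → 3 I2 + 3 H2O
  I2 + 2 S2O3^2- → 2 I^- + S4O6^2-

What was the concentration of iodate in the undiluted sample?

n(S2O3^2-) = 0.03065 × 0.1219 = 3.736 × 10^-3 mol
n(I2) = n(S2O3^2-)/2 = 1.868 × 10^-3 mol
From the 1:3 ratio, n(IO3^-) in the aliquot = 1/3 × 1.868 × 10^-3 = 6.227 × 10^-4 mol
[IO3^-]_dilute = 6.227 × 10^-4 / 0.02532 = 0.02459 mol/L
[IO3^-]_original = 0.02459 × 500.0/25.31 = 0.4858 mol/L

0.4858 mol/L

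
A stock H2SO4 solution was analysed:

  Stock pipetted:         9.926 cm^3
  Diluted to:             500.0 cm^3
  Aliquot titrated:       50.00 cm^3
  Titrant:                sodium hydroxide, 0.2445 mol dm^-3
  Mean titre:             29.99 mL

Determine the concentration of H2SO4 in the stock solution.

3.694 mol/L

H2SO4 + 2 NaOH → Na2SO4 + 2 H2O
n(NaOH) = 0.02999 × 0.2445 = 7.333 × 10^-3 mol
From the 1:2 ratio, n(H2SO4) in the aliquot = 1/2 × 7.333 × 10^-3 = 3.666 × 10^-3 mol
[H2SO4]_dilute = 3.666 × 10^-3 / 0.05000 = 0.07333 mol/L
Dilution factor = 500.0 / 9.926 = 50.37
[H2SO4]_stock = 0.07333 × 50.37 = 3.694 mol/L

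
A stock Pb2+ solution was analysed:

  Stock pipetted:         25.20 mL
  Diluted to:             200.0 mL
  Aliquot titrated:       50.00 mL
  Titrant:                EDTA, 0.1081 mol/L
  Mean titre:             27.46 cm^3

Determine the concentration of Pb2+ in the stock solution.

0.4712 mol/L

Pb^2+ + EDTA^4- → [Pb(EDTA)]^2-
n(EDTA) = 0.02746 × 0.1081 = 2.968 × 10^-3 mol
n(Pb2+) in the aliquot = 2.968 × 10^-3 mol (1:1 ratio)
[Pb2+]_dilute = 2.968 × 10^-3 / 0.05000 = 0.05937 mol/L
Dilution factor = 200.0 / 25.20 = 7.937
[Pb2+]_stock = 0.05937 × 7.937 = 0.4712 mol/L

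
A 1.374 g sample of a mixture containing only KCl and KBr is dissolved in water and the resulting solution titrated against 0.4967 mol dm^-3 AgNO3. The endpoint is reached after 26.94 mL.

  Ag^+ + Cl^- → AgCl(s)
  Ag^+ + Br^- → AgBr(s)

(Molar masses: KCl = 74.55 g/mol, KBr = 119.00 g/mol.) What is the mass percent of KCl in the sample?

26.65 %

n(AgNO3) = 0.02694 × 0.4967 = 0.01338 mol
Let x = n(KCl), y = n(KBr).
Titrant: 1x + 1y = 0.01338;  mass: 74.55x + 119.00y = 1.374
Solving, x = 4.912 × 10^-3 mol, y = 8.469 × 10^-3 mol
mass of KCl = 4.912 × 10^-3 × 74.55 = 0.3662 g
% KCl = 0.3662 / 1.374 × 100 = 26.65 %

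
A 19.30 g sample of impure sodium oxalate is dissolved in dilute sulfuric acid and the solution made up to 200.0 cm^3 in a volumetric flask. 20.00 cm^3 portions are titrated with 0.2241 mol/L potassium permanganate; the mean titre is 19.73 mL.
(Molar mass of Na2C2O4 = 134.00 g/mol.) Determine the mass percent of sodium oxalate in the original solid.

2 MnO4^- + 5 C2O4^2- + 16 H^+ → 2 Mn^2+ + 10 CO2 + 8 H2O
n(KMnO4) per titration = 0.01973 × 0.2241 = 4.421 × 10^-3 mol
From the 5:2 ratio, n(Na2C2O4) in each aliquot = 5/2 × 4.421 × 10^-3 = 0.01105 mol
n(Na2C2O4) in the whole flask = 0.01105 × 200.0/20.00 = 0.1105 mol
mass of Na2C2O4 = 0.1105 × 134.00 = 14.81 g
% Na2C2O4 = 14.81 / 19.30 × 100 = 76.75 %

76.75 %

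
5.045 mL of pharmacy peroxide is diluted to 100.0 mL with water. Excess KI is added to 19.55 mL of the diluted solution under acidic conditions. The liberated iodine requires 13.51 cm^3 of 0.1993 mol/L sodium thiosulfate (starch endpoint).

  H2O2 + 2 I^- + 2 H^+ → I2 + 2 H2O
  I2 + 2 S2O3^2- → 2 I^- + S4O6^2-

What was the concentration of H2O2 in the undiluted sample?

1.365 mol/L

n(S2O3^2-) = 0.01351 × 0.1993 = 2.693 × 10^-3 mol
n(I2) = n(S2O3^2-)/2 = 1.346 × 10^-3 mol
n(H2O2) in the aliquot = 1.346 × 10^-3 mol (1:1 ratio)
[H2O2]_dilute = 1.346 × 10^-3 / 0.01955 = 0.06886 mol/L
[H2O2]_original = 0.06886 × 100.0/5.045 = 1.365 mol/L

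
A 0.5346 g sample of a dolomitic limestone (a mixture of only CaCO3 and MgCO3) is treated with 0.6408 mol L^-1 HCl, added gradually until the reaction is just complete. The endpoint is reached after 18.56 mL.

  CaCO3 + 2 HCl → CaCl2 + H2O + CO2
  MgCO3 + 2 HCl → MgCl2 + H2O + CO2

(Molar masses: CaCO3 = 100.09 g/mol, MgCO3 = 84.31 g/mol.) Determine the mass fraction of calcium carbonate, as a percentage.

39.44 %

n(HCl) = 0.01856 × 0.6408 = 0.01189 mol
Let x = n(CaCO3), y = n(MgCO3).
Titrant: 2x + 2y = 0.01189;  mass: 100.09x + 84.31y = 0.5346
Solving, x = 2.106 × 10^-3 mol, y = 3.840 × 10^-3 mol
mass of CaCO3 = 2.106 × 10^-3 × 100.09 = 0.2108 g
% CaCO3 = 0.2108 / 0.5346 × 100 = 39.44 %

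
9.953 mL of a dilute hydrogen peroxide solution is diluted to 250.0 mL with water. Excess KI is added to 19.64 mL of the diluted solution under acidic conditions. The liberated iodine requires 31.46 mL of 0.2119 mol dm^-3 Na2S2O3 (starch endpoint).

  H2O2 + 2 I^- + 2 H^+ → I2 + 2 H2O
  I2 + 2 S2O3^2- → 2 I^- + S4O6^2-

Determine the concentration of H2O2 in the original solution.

n(S2O3^2-) = 0.03146 × 0.2119 = 6.666 × 10^-3 mol
n(I2) = n(S2O3^2-)/2 = 3.333 × 10^-3 mol
n(H2O2) in the aliquot = 3.333 × 10^-3 mol (1:1 ratio)
[H2O2]_dilute = 3.333 × 10^-3 / 0.01964 = 0.1697 mol/L
[H2O2]_original = 0.1697 × 250.0/9.953 = 4.263 mol/L

4.263 mol/L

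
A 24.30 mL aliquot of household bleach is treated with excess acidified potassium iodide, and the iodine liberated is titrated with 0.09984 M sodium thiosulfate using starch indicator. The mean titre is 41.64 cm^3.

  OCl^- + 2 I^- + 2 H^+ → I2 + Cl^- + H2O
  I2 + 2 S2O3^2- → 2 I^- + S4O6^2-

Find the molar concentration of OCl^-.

n(S2O3^2-) = 0.04164 × 0.09984 = 4.157 × 10^-3 mol
n(I2) = n(S2O3^2-)/2 = 2.079 × 10^-3 mol
n(OCl^-) in the aliquot = 2.079 × 10^-3 mol (1:1 ratio)
[OCl^-] = 2.079 × 10^-3 / 0.02430 = 0.08554 mol/L

0.08554 M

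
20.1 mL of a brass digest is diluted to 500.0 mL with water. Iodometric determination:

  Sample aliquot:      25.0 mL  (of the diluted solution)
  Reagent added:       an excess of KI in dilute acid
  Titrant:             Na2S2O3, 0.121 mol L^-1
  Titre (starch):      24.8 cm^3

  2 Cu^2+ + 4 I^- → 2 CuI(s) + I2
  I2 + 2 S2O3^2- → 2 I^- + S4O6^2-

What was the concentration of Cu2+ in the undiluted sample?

n(S2O3^2-) = 0.0248 × 0.121 = 3.00 × 10^-3 mol
n(I2) = n(S2O3^2-)/2 = 1.50 × 10^-3 mol
From the 2:1 ratio, n(Cu2+) in the aliquot = 2/1 × 1.50 × 10^-3 = 3.00 × 10^-3 mol
[Cu2+]_dilute = 3.00 × 10^-3 / 0.0250 = 0.120 mol/L
[Cu2+]_original = 0.120 × 500.0/20.1 = 2.99 mol/L

2.99 mol/L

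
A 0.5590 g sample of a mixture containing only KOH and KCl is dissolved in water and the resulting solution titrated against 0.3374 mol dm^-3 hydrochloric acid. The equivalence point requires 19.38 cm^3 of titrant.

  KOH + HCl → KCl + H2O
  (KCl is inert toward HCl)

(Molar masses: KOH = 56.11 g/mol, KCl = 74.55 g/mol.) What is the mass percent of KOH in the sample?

n(HCl) = 0.01938 × 0.3374 = 6.539 × 10^-3 mol
Let x = n(KOH), y = n(KCl).
Titrant: 1x = 6.539 × 10^-3;  mass: 56.11x + 74.55y = 0.5590
Solving, x = 6.539 × 10^-3 mol, y = 2.577 × 10^-3 mol
mass of KOH = 6.539 × 10^-3 × 56.11 = 0.3669 g
% KOH = 0.3669 / 0.5590 × 100 = 65.63 %

65.63 %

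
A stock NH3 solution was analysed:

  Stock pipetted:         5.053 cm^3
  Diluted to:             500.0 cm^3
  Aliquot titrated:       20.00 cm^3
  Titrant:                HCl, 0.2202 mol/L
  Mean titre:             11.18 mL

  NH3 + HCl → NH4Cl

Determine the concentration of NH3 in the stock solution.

n(HCl) = 0.01118 × 0.2202 = 2.462 × 10^-3 mol
n(NH3) in the aliquot = 2.462 × 10^-3 mol (1:1 ratio)
[NH3]_dilute = 2.462 × 10^-3 / 0.02000 = 0.1231 mol/L
Dilution factor = 500.0 / 5.053 = 98.95
[NH3]_stock = 0.1231 × 98.95 = 12.18 mol/L

12.18 mol/L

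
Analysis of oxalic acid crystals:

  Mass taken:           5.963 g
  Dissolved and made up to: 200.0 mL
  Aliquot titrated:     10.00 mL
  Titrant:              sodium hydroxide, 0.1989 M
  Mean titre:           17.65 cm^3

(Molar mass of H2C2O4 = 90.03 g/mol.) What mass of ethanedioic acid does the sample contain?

H2C2O4 + 2 NaOH → Na2C2O4 + 2 H2O
n(NaOH) per titration = 0.01765 × 0.1989 = 3.511 × 10^-3 mol
From the 1:2 ratio, n(H2C2O4) in each aliquot = 1/2 × 3.511 × 10^-3 = 1.755 × 10^-3 mol
n(H2C2O4) in the whole flask = 1.755 × 10^-3 × 200.0/10.00 = 0.03511 mol
mass of H2C2O4 = 0.03511 × 90.03 = 3.161 g

3.161 g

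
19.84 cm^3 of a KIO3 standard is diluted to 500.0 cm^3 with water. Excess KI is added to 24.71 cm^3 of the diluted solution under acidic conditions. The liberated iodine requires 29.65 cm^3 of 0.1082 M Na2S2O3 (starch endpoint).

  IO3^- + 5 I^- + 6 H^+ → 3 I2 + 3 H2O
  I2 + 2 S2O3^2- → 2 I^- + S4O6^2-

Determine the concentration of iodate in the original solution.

n(S2O3^2-) = 0.02965 × 0.1082 = 3.208 × 10^-3 mol
n(I2) = n(S2O3^2-)/2 = 1.604 × 10^-3 mol
From the 1:3 ratio, n(IO3^-) in the aliquot = 1/3 × 1.604 × 10^-3 = 5.347 × 10^-4 mol
[IO3^-]_dilute = 5.347 × 10^-4 / 0.02471 = 0.02164 mol/L
[IO3^-]_original = 0.02164 × 500.0/19.84 = 0.5453 mol/L

0.5453 M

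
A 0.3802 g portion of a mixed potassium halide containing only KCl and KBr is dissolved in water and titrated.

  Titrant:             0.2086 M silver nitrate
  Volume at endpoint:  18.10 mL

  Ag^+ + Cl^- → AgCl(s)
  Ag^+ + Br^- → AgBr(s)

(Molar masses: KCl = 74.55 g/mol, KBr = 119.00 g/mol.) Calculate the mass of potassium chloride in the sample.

n(AgNO3) = 0.01810 × 0.2086 = 3.776 × 10^-3 mol
Let x = n(KCl), y = n(KBr).
Titrant: 1x + 1y = 3.776 × 10^-3;  mass: 74.55x + 119.00y = 0.3802
Solving, x = 1.555 × 10^-3 mol, y = 2.221 × 10^-3 mol
mass of KCl = 1.555 × 10^-3 × 74.55 = 0.1159 g

0.1159 g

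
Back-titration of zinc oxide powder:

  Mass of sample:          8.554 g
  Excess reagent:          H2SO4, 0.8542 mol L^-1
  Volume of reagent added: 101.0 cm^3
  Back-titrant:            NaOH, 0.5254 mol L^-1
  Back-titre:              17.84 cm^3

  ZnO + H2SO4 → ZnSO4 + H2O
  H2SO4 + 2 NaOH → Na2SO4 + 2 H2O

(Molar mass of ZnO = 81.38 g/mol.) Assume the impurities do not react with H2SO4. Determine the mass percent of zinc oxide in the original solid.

n(H2SO4) added = 0.1010 × 0.8542 = 0.08627 mol
n(NaOH) used in back-titration = 0.01784 × 0.5254 = 9.373 × 10^-3 mol
From the 1:2 ratio, n(H2SO4) left over = 1/2 × 9.373 × 10^-3 = 4.687 × 10^-3 mol
n(H2SO4) consumed by analyte = 0.08627 − 4.687 × 10^-3 = 0.08159 mol
n(ZnO) = 0.08159 mol (1:1 ratio)
mass of ZnO = 0.08159 × 81.38 = 6.640 g
% ZnO = 6.640 / 8.554 × 100 = 77.62 %

77.62 %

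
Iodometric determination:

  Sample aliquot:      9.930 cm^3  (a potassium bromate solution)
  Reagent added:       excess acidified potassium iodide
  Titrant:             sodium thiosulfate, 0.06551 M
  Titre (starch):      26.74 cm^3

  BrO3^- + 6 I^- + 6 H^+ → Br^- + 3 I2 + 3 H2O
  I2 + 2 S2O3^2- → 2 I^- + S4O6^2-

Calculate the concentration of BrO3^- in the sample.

n(S2O3^2-) = 0.02674 × 0.06551 = 1.752 × 10^-3 mol
n(I2) = n(S2O3^2-)/2 = 8.759 × 10^-4 mol
From the 1:3 ratio, n(BrO3^-) in the aliquot = 1/3 × 8.759 × 10^-4 = 2.920 × 10^-4 mol
[BrO3^-] = 2.920 × 10^-4 / 0.009930 = 0.02940 mol/L

0.02940 M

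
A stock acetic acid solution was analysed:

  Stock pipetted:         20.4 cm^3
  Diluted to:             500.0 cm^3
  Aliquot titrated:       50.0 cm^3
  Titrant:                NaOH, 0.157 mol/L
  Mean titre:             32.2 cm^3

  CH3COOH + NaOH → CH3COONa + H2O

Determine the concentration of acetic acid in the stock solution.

n(NaOH) = 0.0322 × 0.157 = 5.06 × 10^-3 mol
n(CH3COOH) in the aliquot = 5.06 × 10^-3 mol (1:1 ratio)
[CH3COOH]_dilute = 5.06 × 10^-3 / 0.0500 = 0.101 mol/L
Dilution factor = 500.0 / 20.4 = 24.51
[CH3COOH]_stock = 0.101 × 24.51 = 2.48 mol/L

2.48 mol/L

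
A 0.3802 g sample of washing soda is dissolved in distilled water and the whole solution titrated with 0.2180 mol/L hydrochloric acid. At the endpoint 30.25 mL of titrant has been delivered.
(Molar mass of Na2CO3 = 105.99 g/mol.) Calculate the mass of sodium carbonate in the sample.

Na2CO3 + 2 HCl → 2 NaCl + H2O + CO2
n(HCl) = 0.03025 L × 0.2180 mol/L = 6.594 × 10^-3 mol
From the 1:2 ratio, n(Na2CO3) = 1/2 × 6.594 × 10^-3 = 3.297 × 10^-3 mol
mass of Na2CO3 = 3.297 × 10^-3 × 105.99 g/mol = 0.3495 g

0.3495 g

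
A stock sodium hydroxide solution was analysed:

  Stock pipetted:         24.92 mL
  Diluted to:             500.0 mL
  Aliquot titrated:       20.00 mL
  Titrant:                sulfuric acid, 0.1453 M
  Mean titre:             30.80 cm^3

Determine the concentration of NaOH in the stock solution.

2 NaOH + H2SO4 → Na2SO4 + 2 H2O
n(H2SO4) = 0.03080 × 0.1453 = 4.475 × 10^-3 mol
From the 2:1 ratio, n(NaOH) in the aliquot = 2/1 × 4.475 × 10^-3 = 8.950 × 10^-3 mol
[NaOH]_dilute = 8.950 × 10^-3 / 0.02000 = 0.4475 mol/L
Dilution factor = 500.0 / 24.92 = 20.06
[NaOH]_stock = 0.4475 × 20.06 = 8.979 mol/L

8.979 M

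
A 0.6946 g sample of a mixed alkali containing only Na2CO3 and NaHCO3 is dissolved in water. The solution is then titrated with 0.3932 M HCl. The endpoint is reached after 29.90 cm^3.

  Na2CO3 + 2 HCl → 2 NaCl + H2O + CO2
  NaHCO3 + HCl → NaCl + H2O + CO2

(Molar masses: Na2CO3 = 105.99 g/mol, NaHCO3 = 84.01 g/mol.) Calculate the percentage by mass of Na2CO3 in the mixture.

72.10 %

n(HCl) = 0.02990 × 0.3932 = 0.01176 mol
Let x = n(Na2CO3), y = n(NaHCO3).
Titrant: 2x + 1y = 0.01176;  mass: 105.99x + 84.01y = 0.6946
Solving, x = 4.725 × 10^-3 mol, y = 2.307 × 10^-3 mol
mass of Na2CO3 = 4.725 × 10^-3 × 105.99 = 0.5008 g
% Na2CO3 = 0.5008 / 0.6946 × 100 = 72.10 %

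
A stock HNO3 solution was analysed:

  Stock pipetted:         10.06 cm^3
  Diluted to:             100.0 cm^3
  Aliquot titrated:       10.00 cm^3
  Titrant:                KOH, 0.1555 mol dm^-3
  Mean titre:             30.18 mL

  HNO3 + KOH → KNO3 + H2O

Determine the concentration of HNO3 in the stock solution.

4.665 mol/L

n(KOH) = 0.03018 × 0.1555 = 4.693 × 10^-3 mol
n(HNO3) in the aliquot = 4.693 × 10^-3 mol (1:1 ratio)
[HNO3]_dilute = 4.693 × 10^-3 / 0.01000 = 0.4693 mol/L
Dilution factor = 100.0 / 10.06 = 9.940
[HNO3]_stock = 0.4693 × 9.940 = 4.665 mol/L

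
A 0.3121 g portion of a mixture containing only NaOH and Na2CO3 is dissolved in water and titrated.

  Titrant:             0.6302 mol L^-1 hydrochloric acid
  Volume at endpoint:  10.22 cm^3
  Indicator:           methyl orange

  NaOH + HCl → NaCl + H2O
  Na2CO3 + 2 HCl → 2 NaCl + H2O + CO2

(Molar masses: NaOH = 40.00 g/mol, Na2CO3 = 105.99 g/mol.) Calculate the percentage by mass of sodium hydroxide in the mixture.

n(HCl) = 0.01022 × 0.6302 = 6.441 × 10^-3 mol
Let x = n(NaOH), y = n(Na2CO3).
Titrant: 1x + 2y = 6.441 × 10^-3;  mass: 40.00x + 105.99y = 0.3121
Solving, x = 2.249 × 10^-3 mol, y = 2.096 × 10^-3 mol
mass of NaOH = 2.249 × 10^-3 × 40.00 = 0.08995 g
% NaOH = 0.08995 / 0.3121 × 100 = 28.82 %

28.82 %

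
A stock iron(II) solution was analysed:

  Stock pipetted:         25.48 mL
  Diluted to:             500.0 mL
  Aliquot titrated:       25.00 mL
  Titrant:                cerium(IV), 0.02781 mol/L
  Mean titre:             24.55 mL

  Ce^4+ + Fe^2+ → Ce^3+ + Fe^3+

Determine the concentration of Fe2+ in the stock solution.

n(Ce4+) = 0.02455 × 0.02781 = 6.827 × 10^-4 mol
n(Fe2+) in the aliquot = 6.827 × 10^-4 mol (1:1 ratio)
[Fe2+]_dilute = 6.827 × 10^-4 / 0.02500 = 0.02731 mol/L
Dilution factor = 500.0 / 25.48 = 19.62
[Fe2+]_stock = 0.02731 × 19.62 = 0.5359 mol/L

0.5359 mol/L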